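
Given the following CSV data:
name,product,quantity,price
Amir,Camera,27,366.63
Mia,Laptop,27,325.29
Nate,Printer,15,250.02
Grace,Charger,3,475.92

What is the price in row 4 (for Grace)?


Row 4: Grace
Column 'price' = 475.92

ANSWER: 475.92


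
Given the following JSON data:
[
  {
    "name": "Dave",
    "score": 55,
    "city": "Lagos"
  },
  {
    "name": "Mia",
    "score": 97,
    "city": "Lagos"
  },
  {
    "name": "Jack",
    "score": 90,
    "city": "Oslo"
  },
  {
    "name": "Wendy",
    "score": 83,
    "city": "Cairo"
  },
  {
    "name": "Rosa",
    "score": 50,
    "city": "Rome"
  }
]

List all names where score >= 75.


Filtering records where score >= 75:
  Dave (score=55) -> no
  Mia (score=97) -> YES
  Jack (score=90) -> YES
  Wendy (score=83) -> YES
  Rosa (score=50) -> no


ANSWER: Mia, Jack, Wendy


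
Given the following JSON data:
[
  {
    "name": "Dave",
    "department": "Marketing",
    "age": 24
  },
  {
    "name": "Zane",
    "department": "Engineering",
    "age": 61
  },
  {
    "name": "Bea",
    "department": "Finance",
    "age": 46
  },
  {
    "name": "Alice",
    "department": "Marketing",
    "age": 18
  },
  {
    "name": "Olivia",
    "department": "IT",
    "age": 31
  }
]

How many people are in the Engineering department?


Scanning records for department = Engineering
  Record 1: Zane
Count: 1

ANSWER: 1


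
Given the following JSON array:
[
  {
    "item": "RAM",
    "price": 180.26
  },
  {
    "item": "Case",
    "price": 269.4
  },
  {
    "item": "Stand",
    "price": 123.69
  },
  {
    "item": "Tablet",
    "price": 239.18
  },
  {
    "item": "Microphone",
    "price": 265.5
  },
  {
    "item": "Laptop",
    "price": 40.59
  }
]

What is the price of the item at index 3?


Array index 3 -> Tablet
price = 239.18

ANSWER: 239.18


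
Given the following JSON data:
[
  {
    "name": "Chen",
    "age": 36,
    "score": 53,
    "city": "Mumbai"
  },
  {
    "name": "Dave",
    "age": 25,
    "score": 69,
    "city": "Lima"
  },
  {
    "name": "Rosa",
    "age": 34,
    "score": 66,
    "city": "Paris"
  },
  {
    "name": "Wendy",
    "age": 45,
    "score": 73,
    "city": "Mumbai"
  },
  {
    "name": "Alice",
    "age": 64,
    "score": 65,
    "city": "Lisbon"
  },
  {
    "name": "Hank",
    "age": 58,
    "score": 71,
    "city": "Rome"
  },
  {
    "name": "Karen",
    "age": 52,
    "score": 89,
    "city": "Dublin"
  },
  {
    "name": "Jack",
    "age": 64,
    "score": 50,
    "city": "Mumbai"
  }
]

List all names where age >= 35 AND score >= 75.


Checking both conditions:
  Chen (age=36, score=53) -> no
  Dave (age=25, score=69) -> no
  Rosa (age=34, score=66) -> no
  Wendy (age=45, score=73) -> no
  Alice (age=64, score=65) -> no
  Hank (age=58, score=71) -> no
  Karen (age=52, score=89) -> YES
  Jack (age=64, score=50) -> no


ANSWER: Karen


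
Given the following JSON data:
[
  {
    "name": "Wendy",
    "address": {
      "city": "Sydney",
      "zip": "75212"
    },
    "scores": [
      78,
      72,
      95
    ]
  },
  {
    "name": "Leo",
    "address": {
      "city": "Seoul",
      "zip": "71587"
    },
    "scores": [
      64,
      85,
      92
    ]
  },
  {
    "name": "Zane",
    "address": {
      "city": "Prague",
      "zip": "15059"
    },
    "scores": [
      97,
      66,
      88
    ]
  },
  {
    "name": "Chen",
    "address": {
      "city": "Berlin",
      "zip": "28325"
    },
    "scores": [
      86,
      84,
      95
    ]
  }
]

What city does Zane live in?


Path: records[2].address.city
Value: Prague

ANSWER: Prague


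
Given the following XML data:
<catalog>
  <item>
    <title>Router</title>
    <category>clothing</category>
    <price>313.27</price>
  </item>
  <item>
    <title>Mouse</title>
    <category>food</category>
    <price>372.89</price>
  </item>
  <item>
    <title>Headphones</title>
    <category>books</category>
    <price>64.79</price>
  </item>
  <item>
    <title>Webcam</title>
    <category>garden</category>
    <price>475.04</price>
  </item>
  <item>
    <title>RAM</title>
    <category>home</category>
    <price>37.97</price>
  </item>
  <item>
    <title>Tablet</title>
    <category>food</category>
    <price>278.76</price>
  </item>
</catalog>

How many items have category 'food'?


Scanning <item> elements for <category>food</category>:
  Item 2: Mouse -> MATCH
  Item 6: Tablet -> MATCH
Count: 2

ANSWER: 2


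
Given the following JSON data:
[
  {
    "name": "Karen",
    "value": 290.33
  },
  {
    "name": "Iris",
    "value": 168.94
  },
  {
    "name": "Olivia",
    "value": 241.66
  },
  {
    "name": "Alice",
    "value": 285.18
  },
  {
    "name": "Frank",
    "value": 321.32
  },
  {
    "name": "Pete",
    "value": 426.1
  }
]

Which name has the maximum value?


Comparing values:
  Karen: 290.33
  Iris: 168.94
  Olivia: 241.66
  Alice: 285.18
  Frank: 321.32
  Pete: 426.1
Maximum: Pete (426.1)

ANSWER: Pete


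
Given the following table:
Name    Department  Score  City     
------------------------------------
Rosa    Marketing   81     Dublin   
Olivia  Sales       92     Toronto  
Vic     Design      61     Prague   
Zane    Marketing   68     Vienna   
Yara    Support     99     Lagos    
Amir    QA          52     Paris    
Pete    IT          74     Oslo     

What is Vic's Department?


Row 3: Vic
Department = Design

ANSWER: Design


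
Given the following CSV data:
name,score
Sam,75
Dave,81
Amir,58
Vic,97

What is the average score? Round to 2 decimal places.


Scores: 75, 81, 58, 97
Sum = 311
Count = 4
Average = 311 / 4 = 77.75

ANSWER: 77.75


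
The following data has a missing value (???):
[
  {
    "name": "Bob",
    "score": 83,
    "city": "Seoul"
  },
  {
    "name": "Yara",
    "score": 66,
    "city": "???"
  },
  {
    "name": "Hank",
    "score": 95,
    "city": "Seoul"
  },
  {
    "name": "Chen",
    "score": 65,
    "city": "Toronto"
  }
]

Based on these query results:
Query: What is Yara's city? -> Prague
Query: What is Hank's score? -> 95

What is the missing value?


The missing value is Yara's city
From query: Yara's city = Prague

ANSWER: Prague


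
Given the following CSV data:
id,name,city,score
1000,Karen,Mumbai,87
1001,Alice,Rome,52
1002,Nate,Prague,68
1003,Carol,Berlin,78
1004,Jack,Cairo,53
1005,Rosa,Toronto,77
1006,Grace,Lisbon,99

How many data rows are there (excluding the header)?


Counting rows (excluding header):
Header: id,name,city,score
Data rows: 7

ANSWER: 7


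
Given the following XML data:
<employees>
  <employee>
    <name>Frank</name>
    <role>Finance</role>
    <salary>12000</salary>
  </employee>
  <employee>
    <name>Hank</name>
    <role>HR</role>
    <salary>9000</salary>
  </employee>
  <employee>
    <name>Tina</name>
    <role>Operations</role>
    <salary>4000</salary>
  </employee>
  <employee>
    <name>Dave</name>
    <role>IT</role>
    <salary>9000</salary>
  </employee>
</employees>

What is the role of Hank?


Searching for <employee> with <name>Hank</name>
Found at position 2
<role>HR</role>

ANSWER: HR


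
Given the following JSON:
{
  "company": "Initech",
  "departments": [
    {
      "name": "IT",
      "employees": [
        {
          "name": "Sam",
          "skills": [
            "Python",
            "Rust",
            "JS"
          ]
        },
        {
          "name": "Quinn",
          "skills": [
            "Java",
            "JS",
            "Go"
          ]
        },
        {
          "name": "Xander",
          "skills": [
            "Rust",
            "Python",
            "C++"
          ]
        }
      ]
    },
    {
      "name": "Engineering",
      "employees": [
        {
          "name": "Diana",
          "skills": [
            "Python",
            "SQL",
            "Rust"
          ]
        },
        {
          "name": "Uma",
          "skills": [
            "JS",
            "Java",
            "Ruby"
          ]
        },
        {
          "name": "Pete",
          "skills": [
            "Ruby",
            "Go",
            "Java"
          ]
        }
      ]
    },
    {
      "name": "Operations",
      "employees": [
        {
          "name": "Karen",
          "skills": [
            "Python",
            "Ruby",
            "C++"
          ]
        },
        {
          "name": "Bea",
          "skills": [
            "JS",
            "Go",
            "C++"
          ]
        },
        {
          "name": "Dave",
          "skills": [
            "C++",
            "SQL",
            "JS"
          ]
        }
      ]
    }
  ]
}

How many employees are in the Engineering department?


Path: departments[1].employees
Count: 3

ANSWER: 3


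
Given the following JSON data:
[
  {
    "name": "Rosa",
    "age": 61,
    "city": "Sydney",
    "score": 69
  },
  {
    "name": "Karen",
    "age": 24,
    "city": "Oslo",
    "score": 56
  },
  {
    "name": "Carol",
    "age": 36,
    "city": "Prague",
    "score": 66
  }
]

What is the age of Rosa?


Looking up record where name = Rosa
Record index: 0
Field 'age' = 61

ANSWER: 61


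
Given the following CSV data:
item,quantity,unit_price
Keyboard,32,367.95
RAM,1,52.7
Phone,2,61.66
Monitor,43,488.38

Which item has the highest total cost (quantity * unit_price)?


Computing row totals:
  Keyboard: 11774.4
  RAM: 52.7
  Phone: 123.32
  Monitor: 21000.34
Maximum: Monitor (21000.34)

ANSWER: Monitor


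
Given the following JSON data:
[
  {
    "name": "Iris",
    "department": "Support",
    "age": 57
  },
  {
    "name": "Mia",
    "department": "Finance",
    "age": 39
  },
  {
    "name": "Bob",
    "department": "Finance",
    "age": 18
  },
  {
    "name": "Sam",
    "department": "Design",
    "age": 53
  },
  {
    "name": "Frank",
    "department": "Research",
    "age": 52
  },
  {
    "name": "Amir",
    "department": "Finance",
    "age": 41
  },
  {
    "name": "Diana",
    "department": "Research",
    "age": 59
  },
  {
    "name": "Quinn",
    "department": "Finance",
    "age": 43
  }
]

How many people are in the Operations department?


Scanning records for department = Operations
  No matches found
Count: 0

ANSWER: 0


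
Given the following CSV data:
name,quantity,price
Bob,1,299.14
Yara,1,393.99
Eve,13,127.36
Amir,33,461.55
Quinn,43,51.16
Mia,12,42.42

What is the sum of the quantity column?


Values in 'quantity' column:
  Row 1: 1
  Row 2: 1
  Row 3: 13
  Row 4: 33
  Row 5: 43
  Row 6: 12
Sum = 1 + 1 + 13 + 33 + 43 + 12 = 103

ANSWER: 103


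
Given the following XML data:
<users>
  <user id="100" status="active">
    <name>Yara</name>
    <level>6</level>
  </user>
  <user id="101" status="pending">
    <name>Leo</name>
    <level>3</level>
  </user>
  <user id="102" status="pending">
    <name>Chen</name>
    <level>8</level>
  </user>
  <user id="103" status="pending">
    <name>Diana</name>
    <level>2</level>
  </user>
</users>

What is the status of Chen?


Finding user with name = Chen
user id="102" status="pending"

ANSWER: pending


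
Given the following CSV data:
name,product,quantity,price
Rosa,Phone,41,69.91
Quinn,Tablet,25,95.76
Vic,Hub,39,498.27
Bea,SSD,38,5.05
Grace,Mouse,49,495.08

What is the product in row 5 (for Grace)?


Row 5: Grace
Column 'product' = Mouse

ANSWER: Mouse


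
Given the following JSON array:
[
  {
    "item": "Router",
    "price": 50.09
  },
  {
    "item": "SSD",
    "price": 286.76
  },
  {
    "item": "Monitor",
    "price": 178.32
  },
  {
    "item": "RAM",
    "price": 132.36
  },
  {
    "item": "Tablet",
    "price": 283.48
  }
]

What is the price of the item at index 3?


Array index 3 -> RAM
price = 132.36

ANSWER: 132.36


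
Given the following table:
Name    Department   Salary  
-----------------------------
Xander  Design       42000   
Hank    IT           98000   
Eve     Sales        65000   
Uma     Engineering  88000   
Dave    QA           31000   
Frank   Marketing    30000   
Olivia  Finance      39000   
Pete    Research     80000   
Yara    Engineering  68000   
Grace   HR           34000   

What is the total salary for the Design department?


Design department members:
  Xander: 42000
Total = 42000 = 42000

ANSWER: 42000


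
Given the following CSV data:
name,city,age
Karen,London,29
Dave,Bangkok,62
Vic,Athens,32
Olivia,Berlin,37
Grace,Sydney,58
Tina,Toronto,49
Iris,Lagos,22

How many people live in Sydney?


Scanning city column for 'Sydney':
  Row 5: Grace -> MATCH
Total matches: 1

ANSWER: 1


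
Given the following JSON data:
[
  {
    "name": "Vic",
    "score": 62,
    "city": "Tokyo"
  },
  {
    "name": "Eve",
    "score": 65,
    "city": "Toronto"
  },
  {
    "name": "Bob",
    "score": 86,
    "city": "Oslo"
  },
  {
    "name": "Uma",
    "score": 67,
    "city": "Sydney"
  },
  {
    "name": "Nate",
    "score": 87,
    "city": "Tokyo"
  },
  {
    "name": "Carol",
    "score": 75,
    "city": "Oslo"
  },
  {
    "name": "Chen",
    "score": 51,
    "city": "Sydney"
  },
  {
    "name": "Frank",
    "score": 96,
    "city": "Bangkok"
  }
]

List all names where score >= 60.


Filtering records where score >= 60:
  Vic (score=62) -> YES
  Eve (score=65) -> YES
  Bob (score=86) -> YES
  Uma (score=67) -> YES
  Nate (score=87) -> YES
  Carol (score=75) -> YES
  Chen (score=51) -> no
  Frank (score=96) -> YES


ANSWER: Vic, Eve, Bob, Uma, Nate, Carol, Frank


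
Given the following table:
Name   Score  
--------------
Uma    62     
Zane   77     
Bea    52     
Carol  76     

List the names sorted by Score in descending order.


Sorting by Score (descending):
  Zane: 77
  Carol: 76
  Uma: 62
  Bea: 52


ANSWER: Zane, Carol, Uma, Bea


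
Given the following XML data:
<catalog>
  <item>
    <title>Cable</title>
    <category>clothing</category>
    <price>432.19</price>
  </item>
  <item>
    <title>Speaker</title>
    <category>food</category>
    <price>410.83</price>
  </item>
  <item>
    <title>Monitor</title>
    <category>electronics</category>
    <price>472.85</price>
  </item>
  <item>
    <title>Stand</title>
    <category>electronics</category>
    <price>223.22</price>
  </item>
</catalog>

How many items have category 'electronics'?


Scanning <item> elements for <category>electronics</category>:
  Item 3: Monitor -> MATCH
  Item 4: Stand -> MATCH
Count: 2

ANSWER: 2


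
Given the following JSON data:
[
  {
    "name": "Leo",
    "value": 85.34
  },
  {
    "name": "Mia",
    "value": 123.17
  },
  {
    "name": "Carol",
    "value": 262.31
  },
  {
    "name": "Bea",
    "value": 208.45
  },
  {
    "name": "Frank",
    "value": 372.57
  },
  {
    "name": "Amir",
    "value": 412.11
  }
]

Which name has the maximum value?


Comparing values:
  Leo: 85.34
  Mia: 123.17
  Carol: 262.31
  Bea: 208.45
  Frank: 372.57
  Amir: 412.11
Maximum: Amir (412.11)

ANSWER: Amir


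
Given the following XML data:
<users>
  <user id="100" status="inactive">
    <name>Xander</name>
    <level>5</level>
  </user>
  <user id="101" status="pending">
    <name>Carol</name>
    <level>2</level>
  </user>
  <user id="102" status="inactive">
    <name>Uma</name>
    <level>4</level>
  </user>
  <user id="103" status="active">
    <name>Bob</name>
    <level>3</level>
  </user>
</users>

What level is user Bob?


Finding user: Bob
<level>3</level>

ANSWER: 3


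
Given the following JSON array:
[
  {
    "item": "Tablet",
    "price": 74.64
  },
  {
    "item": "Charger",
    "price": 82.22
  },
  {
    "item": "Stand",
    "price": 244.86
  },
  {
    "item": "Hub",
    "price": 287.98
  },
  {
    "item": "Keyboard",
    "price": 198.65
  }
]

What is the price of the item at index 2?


Array index 2 -> Stand
price = 244.86

ANSWER: 244.86


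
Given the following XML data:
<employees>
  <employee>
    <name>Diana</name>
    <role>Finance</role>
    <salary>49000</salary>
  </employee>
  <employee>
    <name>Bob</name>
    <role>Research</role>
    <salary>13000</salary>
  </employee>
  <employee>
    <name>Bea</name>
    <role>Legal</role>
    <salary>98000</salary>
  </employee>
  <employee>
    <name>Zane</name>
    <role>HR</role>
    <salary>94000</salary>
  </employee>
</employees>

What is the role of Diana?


Searching for <employee> with <name>Diana</name>
Found at position 1
<role>Finance</role>

ANSWER: Finance


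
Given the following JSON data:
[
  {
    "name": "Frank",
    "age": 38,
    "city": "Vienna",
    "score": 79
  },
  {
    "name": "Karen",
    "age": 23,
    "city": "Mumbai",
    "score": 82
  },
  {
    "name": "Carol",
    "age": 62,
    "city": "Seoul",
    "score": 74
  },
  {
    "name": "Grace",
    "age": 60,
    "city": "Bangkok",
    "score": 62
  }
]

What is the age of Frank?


Looking up record where name = Frank
Record index: 0
Field 'age' = 38

ANSWER: 38


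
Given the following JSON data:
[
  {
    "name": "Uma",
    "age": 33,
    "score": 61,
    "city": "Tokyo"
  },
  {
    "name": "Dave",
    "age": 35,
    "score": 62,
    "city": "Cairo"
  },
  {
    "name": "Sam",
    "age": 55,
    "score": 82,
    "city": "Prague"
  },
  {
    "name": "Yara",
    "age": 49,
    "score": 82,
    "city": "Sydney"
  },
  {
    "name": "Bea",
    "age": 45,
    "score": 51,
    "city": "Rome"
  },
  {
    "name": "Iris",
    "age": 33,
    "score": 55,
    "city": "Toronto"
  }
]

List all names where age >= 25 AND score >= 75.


Checking both conditions:
  Uma (age=33, score=61) -> no
  Dave (age=35, score=62) -> no
  Sam (age=55, score=82) -> YES
  Yara (age=49, score=82) -> YES
  Bea (age=45, score=51) -> no
  Iris (age=33, score=55) -> no


ANSWER: Sam, Yara


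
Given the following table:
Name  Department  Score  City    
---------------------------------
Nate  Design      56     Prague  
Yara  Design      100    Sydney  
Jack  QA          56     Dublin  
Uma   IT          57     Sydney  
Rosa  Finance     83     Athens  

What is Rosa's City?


Row 5: Rosa
City = Athens

ANSWER: Athens


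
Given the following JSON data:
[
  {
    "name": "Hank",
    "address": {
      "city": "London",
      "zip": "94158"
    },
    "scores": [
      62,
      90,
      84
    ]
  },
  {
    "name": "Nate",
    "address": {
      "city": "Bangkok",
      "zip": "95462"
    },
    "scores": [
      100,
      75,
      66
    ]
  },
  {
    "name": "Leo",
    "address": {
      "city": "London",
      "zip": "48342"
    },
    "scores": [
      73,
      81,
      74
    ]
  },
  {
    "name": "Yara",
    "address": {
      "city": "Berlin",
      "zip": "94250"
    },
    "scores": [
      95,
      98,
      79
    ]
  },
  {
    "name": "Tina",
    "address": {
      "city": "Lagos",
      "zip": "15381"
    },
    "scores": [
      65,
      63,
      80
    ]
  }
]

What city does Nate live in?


Path: records[1].address.city
Value: Bangkok

ANSWER: Bangkok


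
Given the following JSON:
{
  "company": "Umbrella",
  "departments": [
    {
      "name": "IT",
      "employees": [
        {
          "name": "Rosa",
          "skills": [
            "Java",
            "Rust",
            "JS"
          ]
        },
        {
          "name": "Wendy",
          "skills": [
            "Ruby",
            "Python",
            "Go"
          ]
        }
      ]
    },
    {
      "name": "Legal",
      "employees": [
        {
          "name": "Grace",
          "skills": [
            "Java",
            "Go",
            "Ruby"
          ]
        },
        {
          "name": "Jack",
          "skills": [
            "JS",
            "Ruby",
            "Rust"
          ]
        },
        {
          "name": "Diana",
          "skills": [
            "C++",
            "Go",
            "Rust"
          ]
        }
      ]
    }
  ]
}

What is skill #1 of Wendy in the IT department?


Path: departments[0].employees[1].skills[0]
Value: Ruby

ANSWER: Ruby


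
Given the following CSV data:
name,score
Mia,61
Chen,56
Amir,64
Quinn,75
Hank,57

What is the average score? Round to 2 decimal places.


Scores: 61, 56, 64, 75, 57
Sum = 313
Count = 5
Average = 313 / 5 = 62.60

ANSWER: 62.60


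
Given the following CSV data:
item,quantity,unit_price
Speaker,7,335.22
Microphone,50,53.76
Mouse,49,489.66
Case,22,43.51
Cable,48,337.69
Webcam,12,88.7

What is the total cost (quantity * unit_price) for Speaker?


Row: Speaker
quantity = 7
unit_price = 335.22
total = 7 * 335.22 = 2346.54

ANSWER: 2346.54


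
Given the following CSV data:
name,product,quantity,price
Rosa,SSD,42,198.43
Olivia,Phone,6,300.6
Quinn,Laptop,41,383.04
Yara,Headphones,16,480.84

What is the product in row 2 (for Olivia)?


Row 2: Olivia
Column 'product' = Phone

ANSWER: Phone


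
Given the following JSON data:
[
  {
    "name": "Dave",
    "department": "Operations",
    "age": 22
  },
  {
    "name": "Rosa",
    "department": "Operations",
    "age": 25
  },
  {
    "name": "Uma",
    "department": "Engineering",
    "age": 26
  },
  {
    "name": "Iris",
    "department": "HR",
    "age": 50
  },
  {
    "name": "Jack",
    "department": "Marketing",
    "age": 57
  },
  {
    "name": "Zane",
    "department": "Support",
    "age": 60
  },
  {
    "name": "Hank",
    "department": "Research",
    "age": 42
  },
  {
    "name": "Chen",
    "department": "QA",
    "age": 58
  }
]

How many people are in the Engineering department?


Scanning records for department = Engineering
  Record 2: Uma
Count: 1

ANSWER: 1


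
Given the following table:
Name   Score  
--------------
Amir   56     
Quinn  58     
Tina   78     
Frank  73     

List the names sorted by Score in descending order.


Sorting by Score (descending):
  Tina: 78
  Frank: 73
  Quinn: 58
  Amir: 56


ANSWER: Tina, Frank, Quinn, Amir


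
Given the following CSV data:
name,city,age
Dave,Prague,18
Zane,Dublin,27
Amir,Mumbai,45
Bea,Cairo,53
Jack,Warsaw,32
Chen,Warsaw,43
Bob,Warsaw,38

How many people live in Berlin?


Scanning city column for 'Berlin':
Total matches: 0

ANSWER: 0


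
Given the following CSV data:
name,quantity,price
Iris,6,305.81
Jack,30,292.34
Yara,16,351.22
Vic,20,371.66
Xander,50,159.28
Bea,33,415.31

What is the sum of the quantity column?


Values in 'quantity' column:
  Row 1: 6
  Row 2: 30
  Row 3: 16
  Row 4: 20
  Row 5: 50
  Row 6: 33
Sum = 6 + 30 + 16 + 20 + 50 + 33 = 155

ANSWER: 155


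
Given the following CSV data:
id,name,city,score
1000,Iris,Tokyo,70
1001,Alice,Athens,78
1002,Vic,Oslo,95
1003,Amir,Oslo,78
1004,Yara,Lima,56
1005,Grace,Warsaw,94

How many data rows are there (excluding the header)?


Counting rows (excluding header):
Header: id,name,city,score
Data rows: 6

ANSWER: 6


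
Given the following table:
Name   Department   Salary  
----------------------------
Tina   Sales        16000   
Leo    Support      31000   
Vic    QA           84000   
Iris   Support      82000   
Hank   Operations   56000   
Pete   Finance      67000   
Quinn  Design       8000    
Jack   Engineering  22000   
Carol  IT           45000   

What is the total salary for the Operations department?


Operations department members:
  Hank: 56000
Total = 56000 = 56000

ANSWER: 56000


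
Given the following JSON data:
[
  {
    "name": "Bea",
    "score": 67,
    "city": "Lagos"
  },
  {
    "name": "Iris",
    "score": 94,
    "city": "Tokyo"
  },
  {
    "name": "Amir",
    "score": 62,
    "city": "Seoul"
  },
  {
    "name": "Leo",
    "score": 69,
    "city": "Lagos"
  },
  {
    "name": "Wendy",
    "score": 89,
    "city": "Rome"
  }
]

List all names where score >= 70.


Filtering records where score >= 70:
  Bea (score=67) -> no
  Iris (score=94) -> YES
  Amir (score=62) -> no
  Leo (score=69) -> no
  Wendy (score=89) -> YES


ANSWER: Iris, Wendy


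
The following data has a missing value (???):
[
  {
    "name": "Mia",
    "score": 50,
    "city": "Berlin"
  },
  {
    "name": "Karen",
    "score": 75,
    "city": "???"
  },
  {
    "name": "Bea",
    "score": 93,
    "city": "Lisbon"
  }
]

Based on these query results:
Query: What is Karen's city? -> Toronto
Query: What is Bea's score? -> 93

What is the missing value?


The missing value is Karen's city
From query: Karen's city = Toronto

ANSWER: Toronto


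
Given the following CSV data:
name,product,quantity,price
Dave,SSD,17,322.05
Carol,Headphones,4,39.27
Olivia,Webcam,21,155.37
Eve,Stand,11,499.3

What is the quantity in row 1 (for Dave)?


Row 1: Dave
Column 'quantity' = 17

ANSWER: 17


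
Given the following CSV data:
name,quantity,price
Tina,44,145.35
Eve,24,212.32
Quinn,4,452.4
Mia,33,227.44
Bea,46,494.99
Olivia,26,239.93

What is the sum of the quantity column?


Values in 'quantity' column:
  Row 1: 44
  Row 2: 24
  Row 3: 4
  Row 4: 33
  Row 5: 46
  Row 6: 26
Sum = 44 + 24 + 4 + 33 + 46 + 26 = 177

ANSWER: 177


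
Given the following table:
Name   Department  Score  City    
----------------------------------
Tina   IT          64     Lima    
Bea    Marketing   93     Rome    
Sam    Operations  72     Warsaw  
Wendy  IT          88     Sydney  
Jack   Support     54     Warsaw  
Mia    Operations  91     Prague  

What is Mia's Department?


Row 6: Mia
Department = Operations

ANSWER: Operations


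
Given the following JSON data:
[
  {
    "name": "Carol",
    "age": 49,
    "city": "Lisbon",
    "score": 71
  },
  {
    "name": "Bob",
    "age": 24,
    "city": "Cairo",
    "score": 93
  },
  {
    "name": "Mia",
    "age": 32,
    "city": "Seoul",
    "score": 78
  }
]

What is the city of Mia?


Looking up record where name = Mia
Record index: 2
Field 'city' = Seoul

ANSWER: Seoul


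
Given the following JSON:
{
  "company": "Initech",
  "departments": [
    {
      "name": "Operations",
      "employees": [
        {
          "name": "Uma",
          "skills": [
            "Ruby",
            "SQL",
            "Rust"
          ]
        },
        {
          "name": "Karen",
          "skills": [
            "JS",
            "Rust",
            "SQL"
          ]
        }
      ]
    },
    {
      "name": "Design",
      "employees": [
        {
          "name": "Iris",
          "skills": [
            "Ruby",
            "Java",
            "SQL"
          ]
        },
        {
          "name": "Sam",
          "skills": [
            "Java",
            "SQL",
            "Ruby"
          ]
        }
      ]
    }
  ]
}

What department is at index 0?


Path: departments[0].name
Value: Operations

ANSWER: Operations


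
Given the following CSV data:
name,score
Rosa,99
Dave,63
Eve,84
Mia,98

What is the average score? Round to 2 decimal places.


Scores: 99, 63, 84, 98
Sum = 344
Count = 4
Average = 344 / 4 = 86.00

ANSWER: 86.00


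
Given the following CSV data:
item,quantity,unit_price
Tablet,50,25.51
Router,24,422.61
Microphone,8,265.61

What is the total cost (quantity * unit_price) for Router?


Row: Router
quantity = 24
unit_price = 422.61
total = 24 * 422.61 = 10142.64

ANSWER: 10142.64


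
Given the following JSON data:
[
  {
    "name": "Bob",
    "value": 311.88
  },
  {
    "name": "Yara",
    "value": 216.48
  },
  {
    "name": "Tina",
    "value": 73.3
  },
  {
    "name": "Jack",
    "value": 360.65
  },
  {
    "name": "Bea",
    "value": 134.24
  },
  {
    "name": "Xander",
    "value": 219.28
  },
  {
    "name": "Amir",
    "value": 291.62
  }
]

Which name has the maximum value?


Comparing values:
  Bob: 311.88
  Yara: 216.48
  Tina: 73.3
  Jack: 360.65
  Bea: 134.24
  Xander: 219.28
  Amir: 291.62
Maximum: Jack (360.65)

ANSWER: Jack


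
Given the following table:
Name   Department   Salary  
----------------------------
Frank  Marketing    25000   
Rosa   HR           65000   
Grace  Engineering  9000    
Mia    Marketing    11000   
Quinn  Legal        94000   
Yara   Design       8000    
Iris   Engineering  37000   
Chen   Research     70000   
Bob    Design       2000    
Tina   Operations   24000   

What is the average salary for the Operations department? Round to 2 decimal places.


Operations department members:
  Tina: 24000
Sum = 24000
Count = 1
Average = 24000 / 1 = 24000.00

ANSWER: 24000.00


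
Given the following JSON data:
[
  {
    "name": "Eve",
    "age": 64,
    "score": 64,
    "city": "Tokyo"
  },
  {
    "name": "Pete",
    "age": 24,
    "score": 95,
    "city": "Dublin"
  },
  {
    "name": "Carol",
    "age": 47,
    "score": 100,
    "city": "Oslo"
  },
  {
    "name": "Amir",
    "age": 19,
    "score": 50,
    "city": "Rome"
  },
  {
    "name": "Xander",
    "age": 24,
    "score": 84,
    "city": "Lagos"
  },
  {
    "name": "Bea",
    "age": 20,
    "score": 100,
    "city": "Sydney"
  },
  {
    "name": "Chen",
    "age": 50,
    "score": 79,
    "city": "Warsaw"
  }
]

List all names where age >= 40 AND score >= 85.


Checking both conditions:
  Eve (age=64, score=64) -> no
  Pete (age=24, score=95) -> no
  Carol (age=47, score=100) -> YES
  Amir (age=19, score=50) -> no
  Xander (age=24, score=84) -> no
  Bea (age=20, score=100) -> no
  Chen (age=50, score=79) -> no


ANSWER: Carol


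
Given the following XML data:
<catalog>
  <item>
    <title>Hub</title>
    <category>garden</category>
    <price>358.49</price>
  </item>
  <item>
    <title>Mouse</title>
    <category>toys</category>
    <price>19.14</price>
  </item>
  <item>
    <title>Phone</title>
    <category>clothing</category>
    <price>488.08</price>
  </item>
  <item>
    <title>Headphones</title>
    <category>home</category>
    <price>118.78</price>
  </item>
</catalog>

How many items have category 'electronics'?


Scanning <item> elements for <category>electronics</category>:
Count: 0

ANSWER: 0


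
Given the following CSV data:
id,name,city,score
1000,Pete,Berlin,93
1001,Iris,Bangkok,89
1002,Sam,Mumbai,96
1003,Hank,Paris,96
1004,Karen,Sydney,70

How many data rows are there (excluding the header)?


Counting rows (excluding header):
Header: id,name,city,score
Data rows: 5

ANSWER: 5


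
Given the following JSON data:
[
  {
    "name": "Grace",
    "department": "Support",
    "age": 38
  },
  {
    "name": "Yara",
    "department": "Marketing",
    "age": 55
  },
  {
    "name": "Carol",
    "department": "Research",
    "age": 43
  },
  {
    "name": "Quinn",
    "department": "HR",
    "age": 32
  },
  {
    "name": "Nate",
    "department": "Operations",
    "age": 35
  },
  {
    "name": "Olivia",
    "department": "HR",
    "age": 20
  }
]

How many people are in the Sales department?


Scanning records for department = Sales
  No matches found
Count: 0

ANSWER: 0


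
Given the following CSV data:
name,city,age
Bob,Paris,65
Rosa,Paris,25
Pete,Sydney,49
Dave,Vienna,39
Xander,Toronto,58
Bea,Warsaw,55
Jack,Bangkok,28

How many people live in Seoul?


Scanning city column for 'Seoul':
Total matches: 0

ANSWER: 0


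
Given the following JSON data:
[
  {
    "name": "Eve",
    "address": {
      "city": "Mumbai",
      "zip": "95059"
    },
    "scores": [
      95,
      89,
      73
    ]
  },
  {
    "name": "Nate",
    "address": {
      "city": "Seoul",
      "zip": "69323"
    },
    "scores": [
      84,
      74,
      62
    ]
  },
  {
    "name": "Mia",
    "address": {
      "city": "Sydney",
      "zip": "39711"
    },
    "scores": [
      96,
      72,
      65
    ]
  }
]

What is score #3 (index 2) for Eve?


Path: records[0].scores[2]
Value: 73

ANSWER: 73


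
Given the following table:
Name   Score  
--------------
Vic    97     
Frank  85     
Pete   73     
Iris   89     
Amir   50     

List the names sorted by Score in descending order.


Sorting by Score (descending):
  Vic: 97
  Iris: 89
  Frank: 85
  Pete: 73
  Amir: 50


ANSWER: Vic, Iris, Frank, Pete, Amir


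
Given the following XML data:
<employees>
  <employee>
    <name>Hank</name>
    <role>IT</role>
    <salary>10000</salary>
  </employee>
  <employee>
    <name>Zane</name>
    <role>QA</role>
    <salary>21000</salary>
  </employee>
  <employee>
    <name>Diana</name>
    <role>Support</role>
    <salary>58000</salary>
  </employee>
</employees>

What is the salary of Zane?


Searching for <employee> with <name>Zane</name>
Found at position 2
<salary>21000</salary>

ANSWER: 21000


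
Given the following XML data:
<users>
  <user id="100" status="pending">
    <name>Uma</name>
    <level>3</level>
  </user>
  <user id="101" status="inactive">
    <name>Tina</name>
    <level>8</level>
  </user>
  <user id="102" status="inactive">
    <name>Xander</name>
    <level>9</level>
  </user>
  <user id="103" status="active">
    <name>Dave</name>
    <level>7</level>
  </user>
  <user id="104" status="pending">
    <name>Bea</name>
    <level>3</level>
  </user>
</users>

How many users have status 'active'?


Counting users with status='active':
  Dave (id=103) -> MATCH
Count: 1

ANSWER: 1


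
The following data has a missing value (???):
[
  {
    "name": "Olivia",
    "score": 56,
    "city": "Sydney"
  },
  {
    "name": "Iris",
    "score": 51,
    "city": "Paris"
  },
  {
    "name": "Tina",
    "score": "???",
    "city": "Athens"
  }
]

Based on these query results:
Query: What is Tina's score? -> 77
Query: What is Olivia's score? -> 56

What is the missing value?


The missing value is Tina's score
From query: Tina's score = 77

ANSWER: 77


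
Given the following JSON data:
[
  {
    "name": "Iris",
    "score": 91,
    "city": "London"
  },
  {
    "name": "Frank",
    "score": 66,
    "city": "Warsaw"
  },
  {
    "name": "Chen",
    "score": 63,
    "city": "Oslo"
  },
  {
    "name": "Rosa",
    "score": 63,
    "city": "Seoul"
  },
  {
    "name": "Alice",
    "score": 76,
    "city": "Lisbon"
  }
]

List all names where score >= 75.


Filtering records where score >= 75:
  Iris (score=91) -> YES
  Frank (score=66) -> no
  Chen (score=63) -> no
  Rosa (score=63) -> no
  Alice (score=76) -> YES


ANSWER: Iris, Alice


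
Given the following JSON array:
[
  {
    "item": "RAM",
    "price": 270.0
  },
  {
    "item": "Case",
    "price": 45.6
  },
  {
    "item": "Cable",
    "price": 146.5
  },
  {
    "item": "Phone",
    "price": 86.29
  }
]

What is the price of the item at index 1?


Array index 1 -> Case
price = 45.6

ANSWER: 45.6


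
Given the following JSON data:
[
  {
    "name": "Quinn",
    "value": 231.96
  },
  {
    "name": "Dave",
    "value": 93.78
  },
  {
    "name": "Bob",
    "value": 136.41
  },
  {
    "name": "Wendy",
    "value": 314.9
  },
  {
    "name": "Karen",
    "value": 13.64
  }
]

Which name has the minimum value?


Comparing values:
  Quinn: 231.96
  Dave: 93.78
  Bob: 136.41
  Wendy: 314.9
  Karen: 13.64
Minimum: Karen (13.64)

ANSWER: Karen


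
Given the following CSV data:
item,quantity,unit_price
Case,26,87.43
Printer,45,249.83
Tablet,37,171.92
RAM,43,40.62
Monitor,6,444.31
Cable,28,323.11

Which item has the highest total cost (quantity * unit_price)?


Computing row totals:
  Case: 2273.18
  Printer: 11242.35
  Tablet: 6361.04
  RAM: 1746.66
  Monitor: 2665.86
  Cable: 9047.08
Maximum: Printer (11242.35)

ANSWER: Printer


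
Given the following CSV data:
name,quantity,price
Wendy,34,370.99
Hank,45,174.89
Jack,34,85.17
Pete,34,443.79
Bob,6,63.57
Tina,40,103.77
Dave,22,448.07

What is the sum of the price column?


Values in 'price' column:
  Row 1: 370.99
  Row 2: 174.89
  Row 3: 85.17
  Row 4: 443.79
  Row 5: 63.57
  Row 6: 103.77
  Row 7: 448.07
Sum = 370.99 + 174.89 + 85.17 + 443.79 + 63.57 + 103.77 + 448.07 = 1690.25

ANSWER: 1690.25


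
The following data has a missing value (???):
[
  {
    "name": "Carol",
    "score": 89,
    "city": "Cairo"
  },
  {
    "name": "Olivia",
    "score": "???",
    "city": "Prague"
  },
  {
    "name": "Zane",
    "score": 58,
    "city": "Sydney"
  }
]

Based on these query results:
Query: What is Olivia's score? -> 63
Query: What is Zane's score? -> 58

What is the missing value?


The missing value is Olivia's score
From query: Olivia's score = 63

ANSWER: 63


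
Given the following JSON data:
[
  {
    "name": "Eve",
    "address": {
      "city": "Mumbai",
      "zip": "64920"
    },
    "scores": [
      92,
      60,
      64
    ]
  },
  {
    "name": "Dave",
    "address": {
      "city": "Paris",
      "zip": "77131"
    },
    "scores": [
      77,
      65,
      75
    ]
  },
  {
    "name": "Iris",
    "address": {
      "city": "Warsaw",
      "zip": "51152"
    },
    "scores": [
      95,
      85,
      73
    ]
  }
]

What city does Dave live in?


Path: records[1].address.city
Value: Paris

ANSWER: Paris


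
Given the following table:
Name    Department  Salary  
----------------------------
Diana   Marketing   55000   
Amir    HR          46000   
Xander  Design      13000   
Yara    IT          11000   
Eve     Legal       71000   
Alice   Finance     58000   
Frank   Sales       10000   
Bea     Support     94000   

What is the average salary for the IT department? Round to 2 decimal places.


IT department members:
  Yara: 11000
Sum = 11000
Count = 1
Average = 11000 / 1 = 11000.00

ANSWER: 11000.00


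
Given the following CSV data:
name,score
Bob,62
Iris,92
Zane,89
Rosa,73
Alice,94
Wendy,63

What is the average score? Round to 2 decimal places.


Scores: 62, 92, 89, 73, 94, 63
Sum = 473
Count = 6
Average = 473 / 6 = 78.83

ANSWER: 78.83


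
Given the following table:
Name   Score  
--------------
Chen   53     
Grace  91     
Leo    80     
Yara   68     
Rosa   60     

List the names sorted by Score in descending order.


Sorting by Score (descending):
  Grace: 91
  Leo: 80
  Yara: 68
  Rosa: 60
  Chen: 53


ANSWER: Grace, Leo, Yara, Rosa, Chen


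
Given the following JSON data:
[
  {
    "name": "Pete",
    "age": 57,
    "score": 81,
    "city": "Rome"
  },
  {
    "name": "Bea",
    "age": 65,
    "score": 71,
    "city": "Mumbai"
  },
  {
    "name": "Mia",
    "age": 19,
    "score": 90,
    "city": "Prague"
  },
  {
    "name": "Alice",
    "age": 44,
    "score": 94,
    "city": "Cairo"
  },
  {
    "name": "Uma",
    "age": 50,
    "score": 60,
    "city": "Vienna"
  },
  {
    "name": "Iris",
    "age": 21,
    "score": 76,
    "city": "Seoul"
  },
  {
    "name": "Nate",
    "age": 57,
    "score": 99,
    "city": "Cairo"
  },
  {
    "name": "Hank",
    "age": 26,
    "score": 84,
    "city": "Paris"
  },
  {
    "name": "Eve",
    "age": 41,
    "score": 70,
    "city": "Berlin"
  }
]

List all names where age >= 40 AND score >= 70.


Checking both conditions:
  Pete (age=57, score=81) -> YES
  Bea (age=65, score=71) -> YES
  Mia (age=19, score=90) -> no
  Alice (age=44, score=94) -> YES
  Uma (age=50, score=60) -> no
  Iris (age=21, score=76) -> no
  Nate (age=57, score=99) -> YES
  Hank (age=26, score=84) -> no
  Eve (age=41, score=70) -> YES


ANSWER: Pete, Bea, Alice, Nate, Eve


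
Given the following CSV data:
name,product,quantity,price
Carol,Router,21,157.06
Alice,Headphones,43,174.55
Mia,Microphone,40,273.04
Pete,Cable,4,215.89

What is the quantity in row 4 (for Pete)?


Row 4: Pete
Column 'quantity' = 4

ANSWER: 4


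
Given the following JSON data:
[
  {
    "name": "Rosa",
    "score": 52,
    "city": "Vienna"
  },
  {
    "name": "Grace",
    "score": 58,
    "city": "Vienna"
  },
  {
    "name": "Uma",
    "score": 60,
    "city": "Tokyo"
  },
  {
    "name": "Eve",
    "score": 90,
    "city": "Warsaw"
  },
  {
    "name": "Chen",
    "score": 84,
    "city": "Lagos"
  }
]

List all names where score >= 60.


Filtering records where score >= 60:
  Rosa (score=52) -> no
  Grace (score=58) -> no
  Uma (score=60) -> YES
  Eve (score=90) -> YES
  Chen (score=84) -> YES


ANSWER: Uma, Eve, Chen


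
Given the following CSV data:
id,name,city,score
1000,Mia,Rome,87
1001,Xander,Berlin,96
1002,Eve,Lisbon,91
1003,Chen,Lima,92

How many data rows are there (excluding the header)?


Counting rows (excluding header):
Header: id,name,city,score
Data rows: 4

ANSWER: 4


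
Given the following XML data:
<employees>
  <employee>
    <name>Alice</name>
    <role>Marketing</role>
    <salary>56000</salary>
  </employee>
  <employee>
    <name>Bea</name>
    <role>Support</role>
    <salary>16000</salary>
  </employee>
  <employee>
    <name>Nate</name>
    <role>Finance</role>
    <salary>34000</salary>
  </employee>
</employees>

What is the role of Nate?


Searching for <employee> with <name>Nate</name>
Found at position 3
<role>Finance</role>

ANSWER: Finance
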